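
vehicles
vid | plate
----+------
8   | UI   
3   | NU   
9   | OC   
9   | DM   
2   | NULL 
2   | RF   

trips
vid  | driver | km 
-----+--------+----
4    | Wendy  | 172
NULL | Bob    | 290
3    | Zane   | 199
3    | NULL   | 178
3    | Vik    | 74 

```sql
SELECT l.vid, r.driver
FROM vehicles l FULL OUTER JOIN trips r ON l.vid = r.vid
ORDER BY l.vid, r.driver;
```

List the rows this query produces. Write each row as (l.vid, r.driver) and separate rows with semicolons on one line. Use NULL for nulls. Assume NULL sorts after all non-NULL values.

(2, NULL); (2, NULL); (3, Vik); (3, Zane); (3, NULL); (8, NULL); (9, NULL); (9, NULL); (NULL, Bob); (NULL, Wendy)

FULL OUTER JOIN keeps every row from both sides; unmatched rows get NULL for the other side's columns.
Matching on l.vid = r.vid. A NULL in a compared column never satisfies the condition.
- l row (vid=8): no match → kept, r columns NULL.
- l row (vid=3): matches 3 r row(s) → 3 output row(s).
- l row (vid=9): no match → kept, r columns NULL.
- l row (vid=9): no match → kept, r columns NULL.
- l row (vid=2): no match → kept, r columns NULL.
- l row (vid=2): no match → kept, r columns NULL.
- 2 row(s) from r found no l partner → padded with NULL.
After projecting and ordering:
l.vid | r.driver
2 | NULL
2 | NULL
3 | Vik
3 | Zane
3 | NULL
8 | NULL
9 | NULL
9 | NULL
NULL | Bob
NULL | Wendy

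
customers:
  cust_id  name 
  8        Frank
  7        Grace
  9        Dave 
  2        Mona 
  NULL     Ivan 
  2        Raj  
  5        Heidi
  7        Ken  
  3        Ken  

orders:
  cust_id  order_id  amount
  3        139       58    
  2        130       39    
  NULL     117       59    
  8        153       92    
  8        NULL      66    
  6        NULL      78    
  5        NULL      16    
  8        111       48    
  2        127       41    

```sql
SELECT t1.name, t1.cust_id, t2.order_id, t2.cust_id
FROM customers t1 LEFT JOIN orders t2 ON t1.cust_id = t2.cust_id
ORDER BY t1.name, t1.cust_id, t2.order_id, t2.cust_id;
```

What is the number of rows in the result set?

13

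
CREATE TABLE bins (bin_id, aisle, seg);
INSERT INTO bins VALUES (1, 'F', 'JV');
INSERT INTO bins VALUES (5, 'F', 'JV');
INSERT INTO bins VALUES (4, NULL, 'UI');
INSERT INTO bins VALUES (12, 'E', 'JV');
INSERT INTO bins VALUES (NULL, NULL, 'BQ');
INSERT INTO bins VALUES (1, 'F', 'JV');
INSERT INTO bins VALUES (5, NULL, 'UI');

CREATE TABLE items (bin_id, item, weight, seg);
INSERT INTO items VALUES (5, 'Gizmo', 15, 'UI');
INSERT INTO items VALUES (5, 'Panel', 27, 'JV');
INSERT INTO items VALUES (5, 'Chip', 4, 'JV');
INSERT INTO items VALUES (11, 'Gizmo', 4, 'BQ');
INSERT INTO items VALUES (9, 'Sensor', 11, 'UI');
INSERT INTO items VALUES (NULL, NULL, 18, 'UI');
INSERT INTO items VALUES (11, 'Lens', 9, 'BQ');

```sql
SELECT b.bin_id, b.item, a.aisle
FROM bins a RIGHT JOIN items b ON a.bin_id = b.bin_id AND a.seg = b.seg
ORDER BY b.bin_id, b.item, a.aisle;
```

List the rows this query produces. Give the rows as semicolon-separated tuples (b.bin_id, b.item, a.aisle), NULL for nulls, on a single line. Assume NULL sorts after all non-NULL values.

RIGHT JOIN keeps every row from `items`; unmatched rows get NULL for `bins`'s columns.
Matching on a.bin_id = b.bin_id AND a.seg = b.seg. A NULL in a compared column never satisfies the condition.
Matched pairs: 3; unmatched b rows kept: 4.

(5, Chip, F); (5, Gizmo, NULL); (5, Panel, F); (9, Sensor, NULL); (11, Gizmo, NULL); (11, Lens, NULL); (NULL, NULL, NULL)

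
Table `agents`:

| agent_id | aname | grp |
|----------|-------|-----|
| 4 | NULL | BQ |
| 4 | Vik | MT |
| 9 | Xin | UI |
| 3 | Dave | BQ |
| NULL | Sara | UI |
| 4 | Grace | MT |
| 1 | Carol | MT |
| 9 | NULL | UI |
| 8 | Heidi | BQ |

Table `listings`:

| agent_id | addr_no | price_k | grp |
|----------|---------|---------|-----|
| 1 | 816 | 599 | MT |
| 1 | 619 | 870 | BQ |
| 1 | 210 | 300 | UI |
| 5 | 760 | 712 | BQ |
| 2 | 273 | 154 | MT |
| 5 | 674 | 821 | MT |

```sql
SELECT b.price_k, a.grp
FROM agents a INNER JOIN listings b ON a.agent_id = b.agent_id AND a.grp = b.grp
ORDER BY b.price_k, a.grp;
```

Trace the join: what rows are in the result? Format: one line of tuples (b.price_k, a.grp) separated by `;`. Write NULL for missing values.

(599, MT)

INNER JOIN keeps only pairs where the ON condition holds.
Matching on a.agent_id = b.agent_id AND a.grp = b.grp. A NULL in a compared column never satisfies the condition.
- a (agent_id=4, grp=BQ) has no partner → excluded.
- a (agent_id=4, grp=MT) has no partner → excluded.
- a (agent_id=9, grp=UI) has no partner → excluded.
- a (agent_id=3, grp=BQ) has no partner → excluded.
- a (agent_id=NULL, grp=UI) has no partner → excluded.
- a (agent_id=4, grp=MT) has no partner → excluded.
- a (agent_id=1, grp=MT) pairs with 1 row(s) of b.
- a (agent_id=9, grp=UI) has no partner → excluded.
- a (agent_id=8, grp=BQ) has no partner → excluded.
After projecting and ordering:
b.price_k | a.grp
599 | MT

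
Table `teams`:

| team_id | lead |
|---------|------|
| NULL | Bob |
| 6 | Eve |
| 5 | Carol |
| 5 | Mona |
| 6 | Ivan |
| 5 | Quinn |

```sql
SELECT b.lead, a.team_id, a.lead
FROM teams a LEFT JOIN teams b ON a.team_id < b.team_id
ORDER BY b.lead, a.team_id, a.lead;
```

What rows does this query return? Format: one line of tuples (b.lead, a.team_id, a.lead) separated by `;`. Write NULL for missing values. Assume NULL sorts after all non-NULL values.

LEFT JOIN keeps every row from `teams a`; unmatched rows get NULL for `teams b`'s columns.
Matching on a.team_id < b.team_id. A NULL in a compared column never satisfies the condition.
- a[0] team_id=NULL → no match; kept with NULLs on the b side.
- a[1] team_id=6 → no match; kept with NULLs on the b side.
- a[2] team_id=5 → 2 match(es) in b → 2 row(s).
- a[3] team_id=5 → 2 match(es) in b → 2 row(s).
- a[4] team_id=6 → no match; kept with NULLs on the b side.
- a[5] team_id=5 → 2 match(es) in b → 2 row(s).
After projecting and ordering:
b.lead | a.team_id | a.lead
Eve | 5 | Carol
Eve | 5 | Mona
Eve | 5 | Quinn
Ivan | 5 | Carol
Ivan | 5 | Mona
Ivan | 5 | Quinn
NULL | 6 | Eve
NULL | 6 | Ivan
NULL | NULL | Bob

(Eve, 5, Carol); (Eve, 5, Mona); (Eve, 5, Quinn); (Ivan, 5, Carol); (Ivan, 5, Mona); (Ivan, 5, Quinn); (NULL, 6, Eve); (NULL, 6, Ivan); (NULL, NULL, Bob)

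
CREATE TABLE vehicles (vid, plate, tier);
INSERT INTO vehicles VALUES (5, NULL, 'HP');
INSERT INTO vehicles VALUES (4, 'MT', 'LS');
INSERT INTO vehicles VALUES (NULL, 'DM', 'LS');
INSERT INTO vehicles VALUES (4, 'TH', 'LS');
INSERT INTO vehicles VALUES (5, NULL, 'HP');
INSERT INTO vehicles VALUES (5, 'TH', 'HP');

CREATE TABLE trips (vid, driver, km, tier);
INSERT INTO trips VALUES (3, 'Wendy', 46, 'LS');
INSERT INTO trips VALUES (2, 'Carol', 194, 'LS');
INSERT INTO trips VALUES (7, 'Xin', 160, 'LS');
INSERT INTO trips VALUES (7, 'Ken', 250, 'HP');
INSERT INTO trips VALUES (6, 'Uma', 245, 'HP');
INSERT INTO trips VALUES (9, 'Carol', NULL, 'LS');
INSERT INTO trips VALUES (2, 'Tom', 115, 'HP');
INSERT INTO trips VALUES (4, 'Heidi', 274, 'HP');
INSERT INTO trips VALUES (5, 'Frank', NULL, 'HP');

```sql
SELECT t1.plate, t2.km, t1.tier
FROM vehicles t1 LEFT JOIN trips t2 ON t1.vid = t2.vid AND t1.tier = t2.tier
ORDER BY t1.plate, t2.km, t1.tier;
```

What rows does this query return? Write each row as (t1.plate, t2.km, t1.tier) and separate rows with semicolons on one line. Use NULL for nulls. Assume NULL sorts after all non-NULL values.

(DM, NULL, LS); (MT, NULL, LS); (TH, NULL, HP); (TH, NULL, LS); (NULL, NULL, HP); (NULL, NULL, HP)

LEFT JOIN keeps every row from `vehicles`; unmatched rows get NULL for `trips`'s columns.
Matching on t1.vid = t2.vid AND t1.tier = t2.tier. A NULL in a compared column never satisfies the condition.
Matched pairs: 3; unmatched t1 rows kept: 3.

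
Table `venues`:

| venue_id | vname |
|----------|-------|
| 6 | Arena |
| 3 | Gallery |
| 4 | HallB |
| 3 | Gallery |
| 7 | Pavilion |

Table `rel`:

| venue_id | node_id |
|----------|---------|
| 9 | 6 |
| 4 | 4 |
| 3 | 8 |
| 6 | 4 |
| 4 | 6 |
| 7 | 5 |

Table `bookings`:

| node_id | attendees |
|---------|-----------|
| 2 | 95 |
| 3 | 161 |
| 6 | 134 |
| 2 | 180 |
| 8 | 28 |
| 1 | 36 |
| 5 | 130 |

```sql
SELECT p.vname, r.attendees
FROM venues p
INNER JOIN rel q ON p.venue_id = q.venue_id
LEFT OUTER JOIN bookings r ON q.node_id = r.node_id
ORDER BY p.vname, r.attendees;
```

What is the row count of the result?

6

Evaluate left to right. First `venues p INNER JOIN rel q` on venue_id: 6 row(s).
Then LEFT JOIN `bookings r` on node_id: each of those 6 rows is kept; rows whose q.node_id has no match in r get NULL for r's columns.
Result: 6 row(s).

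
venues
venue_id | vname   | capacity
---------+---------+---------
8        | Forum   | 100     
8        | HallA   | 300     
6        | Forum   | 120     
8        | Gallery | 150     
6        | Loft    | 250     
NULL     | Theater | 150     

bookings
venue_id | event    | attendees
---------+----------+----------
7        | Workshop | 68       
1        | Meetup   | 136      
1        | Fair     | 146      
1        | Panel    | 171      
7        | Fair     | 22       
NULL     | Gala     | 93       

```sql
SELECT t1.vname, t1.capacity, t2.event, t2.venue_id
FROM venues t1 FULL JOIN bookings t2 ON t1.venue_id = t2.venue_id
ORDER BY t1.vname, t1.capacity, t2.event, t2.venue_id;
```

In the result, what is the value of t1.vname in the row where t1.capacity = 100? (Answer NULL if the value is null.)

FULL OUTER JOIN keeps every row from both sides; unmatched rows get NULL for the other side's columns.
Matching on t1.venue_id = t2.venue_id. A NULL in a compared column never satisfies the condition.
Matched pairs: 0; unmatched t1 rows kept: 6; unmatched t2 rows kept: 6.

Forum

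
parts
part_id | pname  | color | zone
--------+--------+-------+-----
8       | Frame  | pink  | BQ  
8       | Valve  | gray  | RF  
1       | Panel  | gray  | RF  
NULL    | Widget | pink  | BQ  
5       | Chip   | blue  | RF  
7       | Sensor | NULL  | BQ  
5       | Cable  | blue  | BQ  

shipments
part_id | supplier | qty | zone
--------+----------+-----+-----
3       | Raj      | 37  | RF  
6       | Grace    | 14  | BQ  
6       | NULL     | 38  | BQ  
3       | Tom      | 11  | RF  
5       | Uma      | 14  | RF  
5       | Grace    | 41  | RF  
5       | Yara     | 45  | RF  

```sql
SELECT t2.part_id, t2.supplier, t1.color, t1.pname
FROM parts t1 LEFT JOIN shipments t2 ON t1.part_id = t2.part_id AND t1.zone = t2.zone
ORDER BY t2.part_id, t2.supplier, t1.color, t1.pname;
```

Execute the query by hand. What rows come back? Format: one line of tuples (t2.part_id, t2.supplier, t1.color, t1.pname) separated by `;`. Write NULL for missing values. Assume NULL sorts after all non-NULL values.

LEFT JOIN keeps every row from `parts`; unmatched rows get NULL for `shipments`'s columns.
Matching on t1.part_id = t2.part_id AND t1.zone = t2.zone. A NULL in a compared column never satisfies the condition.
- t1 (part_id=8, zone=BQ) has no partner → padded with NULL.
- t1 (part_id=8, zone=RF) has no partner → padded with NULL.
- t1 (part_id=1, zone=RF) has no partner → padded with NULL.
- t1 (part_id=NULL, zone=BQ) has no partner → padded with NULL.
- t1 (part_id=5, zone=RF) pairs with 3 row(s) of t2.
- t1 (part_id=7, zone=BQ) has no partner → padded with NULL.
- t1 (part_id=5, zone=BQ) has no partner → padded with NULL.
After projecting and ordering:
t2.part_id | t2.supplier | t1.color | t1.pname
5 | Grace | blue | Chip
5 | Uma | blue | Chip
5 | Yara | blue | Chip
NULL | NULL | blue | Cable
NULL | NULL | gray | Panel
NULL | NULL | gray | Valve
NULL | NULL | pink | Frame
NULL | NULL | pink | Widget
NULL | NULL | NULL | Sensor

(5, Grace, blue, Chip); (5, Uma, blue, Chip); (5, Yara, blue, Chip); (NULL, NULL, blue, Cable); (NULL, NULL, gray, Panel); (NULL, NULL, gray, Valve); (NULL, NULL, pink, Frame); (NULL, NULL, pink, Widget); (NULL, NULL, NULL, Sensor)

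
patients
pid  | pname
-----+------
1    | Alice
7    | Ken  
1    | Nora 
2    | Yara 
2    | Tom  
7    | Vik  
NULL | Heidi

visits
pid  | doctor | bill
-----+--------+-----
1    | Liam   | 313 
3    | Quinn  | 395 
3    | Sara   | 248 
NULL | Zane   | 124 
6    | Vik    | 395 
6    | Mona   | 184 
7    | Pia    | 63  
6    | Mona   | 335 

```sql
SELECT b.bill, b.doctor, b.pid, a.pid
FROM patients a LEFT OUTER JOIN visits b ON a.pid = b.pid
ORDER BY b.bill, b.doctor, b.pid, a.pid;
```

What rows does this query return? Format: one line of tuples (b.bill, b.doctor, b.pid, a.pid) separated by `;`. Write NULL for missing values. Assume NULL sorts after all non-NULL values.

LEFT JOIN keeps every row from `patients`; unmatched rows get NULL for `visits`'s columns.
Matching on a.pid = b.pid. A NULL in a compared column never satisfies the condition.
Matched pairs: 4; unmatched a rows kept: 3.

(63, Pia, 7, 7); (63, Pia, 7, 7); (313, Liam, 1, 1); (313, Liam, 1, 1); (NULL, NULL, NULL, 2); (NULL, NULL, NULL, 2); (NULL, NULL, NULL, NULL)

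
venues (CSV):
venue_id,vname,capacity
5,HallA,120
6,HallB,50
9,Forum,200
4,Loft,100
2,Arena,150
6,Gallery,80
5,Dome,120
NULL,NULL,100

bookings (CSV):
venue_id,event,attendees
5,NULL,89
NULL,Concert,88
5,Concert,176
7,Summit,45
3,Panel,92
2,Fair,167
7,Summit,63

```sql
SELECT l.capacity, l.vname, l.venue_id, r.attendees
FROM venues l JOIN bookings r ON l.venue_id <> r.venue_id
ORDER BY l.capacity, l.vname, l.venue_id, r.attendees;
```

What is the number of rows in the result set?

37

INNER JOIN keeps only pairs where the ON condition holds.
Matching on l.venue_id <> r.venue_id. A NULL in a compared column never satisfies the condition.
Matched pairs: 37.
Total: 37 rows.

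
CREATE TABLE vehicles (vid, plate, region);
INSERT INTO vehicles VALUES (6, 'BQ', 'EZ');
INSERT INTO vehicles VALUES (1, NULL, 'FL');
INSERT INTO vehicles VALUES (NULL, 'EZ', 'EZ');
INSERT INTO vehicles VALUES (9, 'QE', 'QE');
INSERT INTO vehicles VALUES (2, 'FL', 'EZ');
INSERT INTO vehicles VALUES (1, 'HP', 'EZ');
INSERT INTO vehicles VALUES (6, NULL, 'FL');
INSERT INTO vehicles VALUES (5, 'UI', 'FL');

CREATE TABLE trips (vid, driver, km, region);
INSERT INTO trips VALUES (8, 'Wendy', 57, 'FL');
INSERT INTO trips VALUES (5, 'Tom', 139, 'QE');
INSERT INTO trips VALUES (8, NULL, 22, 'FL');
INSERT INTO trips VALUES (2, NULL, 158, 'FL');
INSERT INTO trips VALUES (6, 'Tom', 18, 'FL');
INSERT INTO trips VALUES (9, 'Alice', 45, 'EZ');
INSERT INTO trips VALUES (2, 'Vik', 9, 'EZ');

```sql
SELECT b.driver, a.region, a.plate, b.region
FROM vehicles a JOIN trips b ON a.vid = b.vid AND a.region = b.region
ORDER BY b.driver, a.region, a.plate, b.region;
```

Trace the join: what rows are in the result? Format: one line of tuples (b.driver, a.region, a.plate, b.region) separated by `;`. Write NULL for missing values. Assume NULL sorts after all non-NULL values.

(Tom, FL, NULL, FL); (Vik, EZ, FL, EZ)

INNER JOIN keeps only pairs where the ON condition holds.
Matching on a.vid = b.vid AND a.region = b.region. A NULL in a compared column never satisfies the condition.
Matched pairs: 2.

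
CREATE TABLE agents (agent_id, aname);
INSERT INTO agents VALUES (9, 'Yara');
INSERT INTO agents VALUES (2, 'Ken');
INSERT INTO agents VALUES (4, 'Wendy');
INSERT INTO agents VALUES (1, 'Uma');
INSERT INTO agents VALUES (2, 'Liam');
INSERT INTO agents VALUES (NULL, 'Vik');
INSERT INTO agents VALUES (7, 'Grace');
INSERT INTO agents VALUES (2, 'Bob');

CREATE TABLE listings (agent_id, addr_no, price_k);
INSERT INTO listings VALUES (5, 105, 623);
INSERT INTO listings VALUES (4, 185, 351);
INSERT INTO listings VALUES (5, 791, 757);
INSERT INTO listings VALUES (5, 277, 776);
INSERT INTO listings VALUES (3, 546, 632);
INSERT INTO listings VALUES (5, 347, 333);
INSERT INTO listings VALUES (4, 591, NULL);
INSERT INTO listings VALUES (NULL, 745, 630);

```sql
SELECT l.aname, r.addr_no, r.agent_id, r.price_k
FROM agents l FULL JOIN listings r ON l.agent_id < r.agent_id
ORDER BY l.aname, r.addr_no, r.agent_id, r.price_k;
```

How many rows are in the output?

FULL OUTER JOIN keeps every row from both sides; unmatched rows get NULL for the other side's columns.
Matching on l.agent_id < r.agent_id. A NULL in a compared column never satisfies the condition.
- l[0] agent_id=9 → no match; kept with NULLs on the r side.
- l[1] agent_id=2 → 7 match(es) in r → 7 row(s).
- l[2] agent_id=4 → 4 match(es) in r → 4 row(s).
- l[3] agent_id=1 → 7 match(es) in r → 7 row(s).
- l[4] agent_id=2 → 7 match(es) in r → 7 row(s).
- l[5] agent_id=NULL → no match; kept with NULLs on the r side.
- l[6] agent_id=7 → no match; kept with NULLs on the r side.
- l[7] agent_id=2 → 7 match(es) in r → 7 row(s).
- 1 r row(s) had no l match → kept, l columns NULL.
Total: 32 matched + 4 padded = 36 rows.

36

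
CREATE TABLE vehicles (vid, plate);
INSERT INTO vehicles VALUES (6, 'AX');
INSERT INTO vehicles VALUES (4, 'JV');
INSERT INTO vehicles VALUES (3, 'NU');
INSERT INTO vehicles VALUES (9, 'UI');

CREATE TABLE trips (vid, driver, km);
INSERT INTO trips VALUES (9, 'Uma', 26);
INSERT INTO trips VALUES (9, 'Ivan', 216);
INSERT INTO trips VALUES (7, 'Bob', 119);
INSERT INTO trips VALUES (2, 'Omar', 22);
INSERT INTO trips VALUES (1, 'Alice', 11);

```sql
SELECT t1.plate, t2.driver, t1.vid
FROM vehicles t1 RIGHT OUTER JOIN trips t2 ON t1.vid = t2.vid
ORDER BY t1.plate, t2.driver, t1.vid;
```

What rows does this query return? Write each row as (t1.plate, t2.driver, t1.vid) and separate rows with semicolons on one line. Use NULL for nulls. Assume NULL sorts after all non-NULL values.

(UI, Ivan, 9); (UI, Uma, 9); (NULL, Alice, NULL); (NULL, Bob, NULL); (NULL, Omar, NULL)

RIGHT JOIN keeps every row from `trips`; unmatched rows get NULL for `vehicles`'s columns.
Matching on t1.vid = t2.vid.
Matched pairs: 2; unmatched t2 rows kept: 3.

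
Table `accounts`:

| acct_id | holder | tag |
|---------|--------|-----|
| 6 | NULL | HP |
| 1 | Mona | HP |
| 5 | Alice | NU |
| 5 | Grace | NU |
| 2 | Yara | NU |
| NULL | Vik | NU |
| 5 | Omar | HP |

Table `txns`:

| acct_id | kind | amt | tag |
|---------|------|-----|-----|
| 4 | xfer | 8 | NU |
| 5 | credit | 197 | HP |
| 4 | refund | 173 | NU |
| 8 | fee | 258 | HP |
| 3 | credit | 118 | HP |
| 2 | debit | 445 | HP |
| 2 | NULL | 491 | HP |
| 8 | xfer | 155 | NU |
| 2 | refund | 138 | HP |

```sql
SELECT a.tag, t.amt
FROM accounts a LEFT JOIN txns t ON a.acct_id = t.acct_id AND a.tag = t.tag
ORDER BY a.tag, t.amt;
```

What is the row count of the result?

LEFT JOIN keeps every row from `accounts`; unmatched rows get NULL for `txns`'s columns.
Matching on a.acct_id = t.acct_id AND a.tag = t.tag. A NULL in a compared column never satisfies the condition.
- acct_id=6, tag=HP: no t row matches, row kept with t columns NULL.
- acct_id=1, tag=HP: no t row matches, row kept with t columns NULL.
- acct_id=5, tag=NU: no t row matches, row kept with t columns NULL.
- acct_id=5, tag=NU: no t row matches, row kept with t columns NULL.
- acct_id=2, tag=NU: no t row matches, row kept with t columns NULL.
- acct_id=NULL, tag=NU: no t row matches, row kept with t columns NULL.
- acct_id=5, tag=HP: 1 matching t row(s), so 1 row(s) emitted.
Total: 1 matched + 6 padded = 7 rows.

7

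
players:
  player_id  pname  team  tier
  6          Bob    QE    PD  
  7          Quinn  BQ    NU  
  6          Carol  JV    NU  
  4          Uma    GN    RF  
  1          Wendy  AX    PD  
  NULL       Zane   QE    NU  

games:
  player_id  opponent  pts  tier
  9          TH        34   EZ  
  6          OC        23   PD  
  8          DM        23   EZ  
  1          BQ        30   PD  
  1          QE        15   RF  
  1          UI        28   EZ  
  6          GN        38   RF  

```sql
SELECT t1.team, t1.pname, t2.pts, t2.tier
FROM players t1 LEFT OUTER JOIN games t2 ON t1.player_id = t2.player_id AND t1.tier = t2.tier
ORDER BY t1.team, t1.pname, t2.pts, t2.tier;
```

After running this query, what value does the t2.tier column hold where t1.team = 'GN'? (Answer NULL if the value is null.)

LEFT JOIN keeps every row from `players`; unmatched rows get NULL for `games`'s columns.
Matching on t1.player_id = t2.player_id AND t1.tier = t2.tier. A NULL in a compared column never satisfies the condition.
- t1 row (player_id=6, tier=PD): matches 1 t2 row(s) → 1 output row(s).
- t1 row (player_id=7, tier=NU): no match → kept, t2 columns NULL.
- t1 row (player_id=6, tier=NU): no match → kept, t2 columns NULL.
- t1 row (player_id=4, tier=RF): no match → kept, t2 columns NULL.
- t1 row (player_id=1, tier=PD): matches 1 t2 row(s) → 1 output row(s).
- t1 row (player_id=NULL, tier=NU): no match → kept, t2 columns NULL.

NULL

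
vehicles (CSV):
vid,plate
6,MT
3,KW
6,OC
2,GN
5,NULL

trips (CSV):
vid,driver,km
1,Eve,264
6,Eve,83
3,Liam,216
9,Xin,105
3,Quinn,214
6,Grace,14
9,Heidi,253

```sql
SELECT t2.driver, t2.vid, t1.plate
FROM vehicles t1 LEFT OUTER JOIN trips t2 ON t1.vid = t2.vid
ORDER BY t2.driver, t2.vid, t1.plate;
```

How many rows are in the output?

8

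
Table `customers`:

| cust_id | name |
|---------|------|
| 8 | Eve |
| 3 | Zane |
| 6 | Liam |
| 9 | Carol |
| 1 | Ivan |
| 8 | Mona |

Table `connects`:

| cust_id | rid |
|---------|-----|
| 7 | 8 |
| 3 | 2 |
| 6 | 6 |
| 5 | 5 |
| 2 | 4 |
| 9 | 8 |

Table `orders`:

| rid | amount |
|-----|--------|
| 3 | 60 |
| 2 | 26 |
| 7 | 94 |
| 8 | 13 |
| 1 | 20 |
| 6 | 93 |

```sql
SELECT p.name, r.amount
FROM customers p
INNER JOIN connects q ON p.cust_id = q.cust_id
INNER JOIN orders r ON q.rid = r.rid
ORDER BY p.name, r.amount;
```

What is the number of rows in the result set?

3

Step 1 — p INNER JOIN q on cust_id → 3 row(s).
Then INNER JOIN `orders r` on rid: keep only rows whose q.rid appears in r.
Result: 3 row(s).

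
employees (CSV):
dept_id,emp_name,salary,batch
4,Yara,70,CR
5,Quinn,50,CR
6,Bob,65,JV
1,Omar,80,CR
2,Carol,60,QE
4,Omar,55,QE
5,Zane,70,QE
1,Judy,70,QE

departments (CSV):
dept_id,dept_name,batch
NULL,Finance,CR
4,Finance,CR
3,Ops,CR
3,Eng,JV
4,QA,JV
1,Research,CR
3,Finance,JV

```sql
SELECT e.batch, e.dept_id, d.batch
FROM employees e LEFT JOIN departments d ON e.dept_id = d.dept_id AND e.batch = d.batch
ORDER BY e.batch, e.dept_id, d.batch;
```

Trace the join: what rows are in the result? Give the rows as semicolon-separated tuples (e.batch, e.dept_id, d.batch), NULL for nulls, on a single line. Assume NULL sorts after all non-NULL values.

LEFT JOIN keeps every row from `employees`; unmatched rows get NULL for `departments`'s columns.
Matching on e.dept_id = d.dept_id AND e.batch = d.batch. A NULL in a compared column never satisfies the condition.
- dept_id=4, batch=CR: 1 matching d row(s), so 1 row(s) emitted.
- dept_id=5, batch=CR: no d row matches, row kept with d columns NULL.
- dept_id=6, batch=JV: no d row matches, row kept with d columns NULL.
- dept_id=1, batch=CR: 1 matching d row(s), so 1 row(s) emitted.
- dept_id=2, batch=QE: no d row matches, row kept with d columns NULL.
- dept_id=4, batch=QE: no d row matches, row kept with d columns NULL.
- dept_id=5, batch=QE: no d row matches, row kept with d columns NULL.
- dept_id=1, batch=QE: no d row matches, row kept with d columns NULL.
After projecting and ordering:
e.batch | e.dept_id | d.batch
CR | 1 | CR
CR | 4 | CR
CR | 5 | NULL
JV | 6 | NULL
QE | 1 | NULL
QE | 2 | NULL
QE | 4 | NULL
QE | 5 | NULL

(CR, 1, CR); (CR, 4, CR); (CR, 5, NULL); (JV, 6, NULL); (QE, 1, NULL); (QE, 2, NULL); (QE, 4, NULL); (QE, 5, NULL)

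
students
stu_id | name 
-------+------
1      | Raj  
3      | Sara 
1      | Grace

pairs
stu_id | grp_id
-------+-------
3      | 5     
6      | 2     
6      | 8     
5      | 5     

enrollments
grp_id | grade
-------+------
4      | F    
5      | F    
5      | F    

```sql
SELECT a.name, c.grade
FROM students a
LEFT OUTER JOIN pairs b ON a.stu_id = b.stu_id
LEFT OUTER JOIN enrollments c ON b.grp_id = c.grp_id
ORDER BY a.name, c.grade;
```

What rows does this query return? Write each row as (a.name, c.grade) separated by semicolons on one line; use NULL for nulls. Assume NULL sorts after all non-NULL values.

(Grace, NULL); (Raj, NULL); (Sara, F); (Sara, F)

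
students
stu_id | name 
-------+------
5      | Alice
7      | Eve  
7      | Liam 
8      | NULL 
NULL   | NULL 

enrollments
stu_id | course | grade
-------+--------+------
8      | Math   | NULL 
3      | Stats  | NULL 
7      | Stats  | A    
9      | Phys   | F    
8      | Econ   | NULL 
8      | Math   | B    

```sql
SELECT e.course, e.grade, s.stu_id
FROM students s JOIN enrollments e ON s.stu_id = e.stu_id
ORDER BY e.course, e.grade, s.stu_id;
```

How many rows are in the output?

5

INNER JOIN keeps only pairs where the ON condition holds.
Matching on s.stu_id = e.stu_id. A NULL in a compared column never satisfies the condition.
- s[0] stu_id=5 → no match; dropped.
- s[1] stu_id=7 → 1 match(es) in e → 1 row(s).
- s[2] stu_id=7 → 1 match(es) in e → 1 row(s).
- s[3] stu_id=8 → 3 match(es) in e → 3 row(s).
- s[4] stu_id=NULL → no match; dropped.
Total: 5 rows.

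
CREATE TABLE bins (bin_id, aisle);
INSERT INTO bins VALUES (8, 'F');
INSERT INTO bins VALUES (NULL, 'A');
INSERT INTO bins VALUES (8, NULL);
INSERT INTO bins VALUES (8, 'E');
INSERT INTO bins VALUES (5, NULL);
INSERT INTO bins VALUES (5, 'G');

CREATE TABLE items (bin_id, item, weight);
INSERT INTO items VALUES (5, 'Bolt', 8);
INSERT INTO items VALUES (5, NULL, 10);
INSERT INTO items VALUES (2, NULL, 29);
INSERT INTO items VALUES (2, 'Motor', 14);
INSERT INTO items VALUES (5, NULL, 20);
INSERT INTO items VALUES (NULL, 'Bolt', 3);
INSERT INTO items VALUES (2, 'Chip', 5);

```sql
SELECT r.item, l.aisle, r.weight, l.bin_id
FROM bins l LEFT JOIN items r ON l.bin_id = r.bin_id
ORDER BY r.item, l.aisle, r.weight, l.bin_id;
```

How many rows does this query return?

10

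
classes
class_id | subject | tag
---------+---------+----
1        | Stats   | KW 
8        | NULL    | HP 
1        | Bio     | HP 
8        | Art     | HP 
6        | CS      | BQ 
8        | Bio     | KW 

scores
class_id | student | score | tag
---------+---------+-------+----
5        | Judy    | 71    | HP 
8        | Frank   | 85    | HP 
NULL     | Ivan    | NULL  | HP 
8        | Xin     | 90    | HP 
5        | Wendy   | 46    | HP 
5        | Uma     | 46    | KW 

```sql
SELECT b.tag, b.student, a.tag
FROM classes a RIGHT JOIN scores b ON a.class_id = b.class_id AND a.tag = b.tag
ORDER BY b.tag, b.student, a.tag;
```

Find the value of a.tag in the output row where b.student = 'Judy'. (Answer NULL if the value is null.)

RIGHT JOIN keeps every row from `scores`; unmatched rows get NULL for `classes`'s columns.
Matching on a.class_id = b.class_id AND a.tag = b.tag. A NULL in a compared column never satisfies the condition.
- a[0] class_id=1, tag=KW → no match.
- a[1] class_id=8, tag=HP → 2 match(es) in b → 2 row(s).
- a[2] class_id=1, tag=HP → no match.
- a[3] class_id=8, tag=HP → 2 match(es) in b → 2 row(s).
- a[4] class_id=6, tag=BQ → no match.
- a[5] class_id=8, tag=KW → no match.
- plus 4 unmatched b row(s), each kept with NULL a columns.

NULL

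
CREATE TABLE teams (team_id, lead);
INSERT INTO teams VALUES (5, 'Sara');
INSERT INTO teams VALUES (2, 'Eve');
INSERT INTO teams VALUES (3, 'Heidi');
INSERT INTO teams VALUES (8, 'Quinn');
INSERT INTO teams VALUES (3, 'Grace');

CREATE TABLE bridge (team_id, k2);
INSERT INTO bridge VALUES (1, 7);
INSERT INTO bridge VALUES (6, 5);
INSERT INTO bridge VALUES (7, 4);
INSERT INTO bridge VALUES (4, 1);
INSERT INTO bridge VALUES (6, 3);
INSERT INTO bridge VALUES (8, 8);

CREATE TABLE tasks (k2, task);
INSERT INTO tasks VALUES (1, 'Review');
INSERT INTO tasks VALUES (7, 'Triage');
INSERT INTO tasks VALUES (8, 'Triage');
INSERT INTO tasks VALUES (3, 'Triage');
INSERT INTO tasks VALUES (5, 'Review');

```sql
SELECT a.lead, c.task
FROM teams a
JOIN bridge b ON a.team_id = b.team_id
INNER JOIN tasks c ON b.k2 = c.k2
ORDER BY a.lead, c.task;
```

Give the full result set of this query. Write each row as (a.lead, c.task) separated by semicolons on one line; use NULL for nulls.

(Quinn, Triage)

Joins associate left-to-right: teams INNER JOIN bridge on team_id gives 1 intermediate row(s).
Then INNER JOIN `tasks c` on k2: keep only rows whose b.k2 appears in c.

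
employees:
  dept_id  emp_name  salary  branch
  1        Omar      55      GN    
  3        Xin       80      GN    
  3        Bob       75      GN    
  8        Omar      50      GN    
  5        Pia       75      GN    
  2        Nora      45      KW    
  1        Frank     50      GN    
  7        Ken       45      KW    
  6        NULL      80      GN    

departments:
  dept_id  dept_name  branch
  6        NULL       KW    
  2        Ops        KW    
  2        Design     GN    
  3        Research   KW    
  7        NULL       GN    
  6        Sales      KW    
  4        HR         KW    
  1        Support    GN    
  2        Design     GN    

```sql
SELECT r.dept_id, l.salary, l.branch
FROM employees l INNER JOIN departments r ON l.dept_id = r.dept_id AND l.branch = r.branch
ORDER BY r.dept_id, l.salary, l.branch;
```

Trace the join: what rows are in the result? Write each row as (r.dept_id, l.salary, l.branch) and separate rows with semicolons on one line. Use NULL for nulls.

INNER JOIN keeps only pairs where the ON condition holds.
Matching on l.dept_id = r.dept_id AND l.branch = r.branch.
Matched pairs: 3.

(1, 50, GN); (1, 55, GN); (2, 45, KW)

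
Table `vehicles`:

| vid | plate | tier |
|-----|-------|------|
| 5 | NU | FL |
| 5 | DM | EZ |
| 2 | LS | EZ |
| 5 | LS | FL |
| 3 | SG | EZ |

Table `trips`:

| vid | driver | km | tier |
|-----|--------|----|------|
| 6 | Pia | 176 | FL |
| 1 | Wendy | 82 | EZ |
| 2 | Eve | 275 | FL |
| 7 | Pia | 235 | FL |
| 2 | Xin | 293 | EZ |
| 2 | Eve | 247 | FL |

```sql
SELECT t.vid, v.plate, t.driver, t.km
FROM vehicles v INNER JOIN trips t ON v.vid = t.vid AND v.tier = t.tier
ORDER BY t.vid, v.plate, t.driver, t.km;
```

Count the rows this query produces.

1

INNER JOIN keeps only pairs where the ON condition holds.
Matching on v.vid = t.vid AND v.tier = t.tier.
- vid=5, tier=FL: no matching t row, dropped.
- vid=5, tier=EZ: no matching t row, dropped.
- vid=2, tier=EZ: 1 matching t row(s), so 1 row(s) emitted.
- vid=5, tier=FL: no matching t row, dropped.
- vid=3, tier=EZ: no matching t row, dropped.
Total: 1 rows.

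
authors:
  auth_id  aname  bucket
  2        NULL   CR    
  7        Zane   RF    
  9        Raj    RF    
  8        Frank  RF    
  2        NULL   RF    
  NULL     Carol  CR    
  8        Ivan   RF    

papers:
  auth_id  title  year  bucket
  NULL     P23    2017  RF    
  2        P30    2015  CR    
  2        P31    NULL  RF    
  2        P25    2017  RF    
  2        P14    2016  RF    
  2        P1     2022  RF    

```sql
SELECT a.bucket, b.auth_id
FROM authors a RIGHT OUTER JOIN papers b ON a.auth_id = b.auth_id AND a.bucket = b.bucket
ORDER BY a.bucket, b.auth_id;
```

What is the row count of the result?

RIGHT JOIN keeps every row from `papers`; unmatched rows get NULL for `authors`'s columns.
Matching on a.auth_id = b.auth_id AND a.bucket = b.bucket. A NULL in a compared column never satisfies the condition.
Matched pairs: 5; unmatched b rows kept: 1.
Total: 5 matched + 1 padded = 6 rows.

6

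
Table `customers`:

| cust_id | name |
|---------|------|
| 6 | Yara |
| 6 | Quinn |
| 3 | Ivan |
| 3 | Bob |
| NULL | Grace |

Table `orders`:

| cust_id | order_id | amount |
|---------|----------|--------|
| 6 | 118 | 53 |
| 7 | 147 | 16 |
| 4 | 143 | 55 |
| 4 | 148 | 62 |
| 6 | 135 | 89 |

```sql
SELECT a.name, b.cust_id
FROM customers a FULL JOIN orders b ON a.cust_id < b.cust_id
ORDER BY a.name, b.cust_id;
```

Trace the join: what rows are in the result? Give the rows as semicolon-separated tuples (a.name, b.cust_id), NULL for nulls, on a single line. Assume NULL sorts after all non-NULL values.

(Bob, 4); (Bob, 4); (Bob, 6); (Bob, 6); (Bob, 7); (Grace, NULL); (Ivan, 4); (Ivan, 4); (Ivan, 6); (Ivan, 6); (Ivan, 7); (Quinn, 7); (Yara, 7)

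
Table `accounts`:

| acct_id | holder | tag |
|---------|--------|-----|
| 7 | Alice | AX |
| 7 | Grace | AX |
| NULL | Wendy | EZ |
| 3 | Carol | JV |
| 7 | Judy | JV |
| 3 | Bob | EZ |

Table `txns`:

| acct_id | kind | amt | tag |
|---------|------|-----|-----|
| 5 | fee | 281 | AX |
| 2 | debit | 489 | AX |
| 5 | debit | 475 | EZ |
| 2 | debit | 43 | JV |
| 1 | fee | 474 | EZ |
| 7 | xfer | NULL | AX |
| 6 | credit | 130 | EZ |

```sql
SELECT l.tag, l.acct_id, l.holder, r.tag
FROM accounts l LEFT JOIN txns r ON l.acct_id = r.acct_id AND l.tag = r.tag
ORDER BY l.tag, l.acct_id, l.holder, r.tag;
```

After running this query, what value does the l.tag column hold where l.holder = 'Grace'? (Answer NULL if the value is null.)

LEFT JOIN keeps every row from `accounts`; unmatched rows get NULL for `txns`'s columns.
Matching on l.acct_id = r.acct_id AND l.tag = r.tag. A NULL in a compared column never satisfies the condition.
- acct_id=7, tag=AX: 1 matching r row(s), so 1 row(s) emitted.
- acct_id=7, tag=AX: 1 matching r row(s), so 1 row(s) emitted.
- acct_id=NULL, tag=EZ: no r row matches, row kept with r columns NULL.
- acct_id=3, tag=JV: no r row matches, row kept with r columns NULL.
- acct_id=7, tag=JV: no r row matches, row kept with r columns NULL.
- acct_id=3, tag=EZ: no r row matches, row kept with r columns NULL.

AX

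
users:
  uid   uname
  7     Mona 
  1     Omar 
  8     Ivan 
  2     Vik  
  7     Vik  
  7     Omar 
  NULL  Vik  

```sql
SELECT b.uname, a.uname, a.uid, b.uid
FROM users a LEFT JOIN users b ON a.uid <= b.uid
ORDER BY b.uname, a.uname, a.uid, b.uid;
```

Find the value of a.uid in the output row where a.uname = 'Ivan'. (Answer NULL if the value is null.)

LEFT JOIN keeps every row from `users a`; unmatched rows get NULL for `users b`'s columns.
Matching on a.uid <= b.uid. A NULL in a compared column never satisfies the condition.
- a row (uid=7): matches 4 b row(s) → 4 output row(s).
- a row (uid=1): matches 6 b row(s) → 6 output row(s).
- a row (uid=8): matches 1 b row(s) → 1 output row(s).
- a row (uid=2): matches 5 b row(s) → 5 output row(s).
- a row (uid=7): matches 4 b row(s) → 4 output row(s).
- a row (uid=7): matches 4 b row(s) → 4 output row(s).
- a row (uid=NULL): no match → kept, b columns NULL.

8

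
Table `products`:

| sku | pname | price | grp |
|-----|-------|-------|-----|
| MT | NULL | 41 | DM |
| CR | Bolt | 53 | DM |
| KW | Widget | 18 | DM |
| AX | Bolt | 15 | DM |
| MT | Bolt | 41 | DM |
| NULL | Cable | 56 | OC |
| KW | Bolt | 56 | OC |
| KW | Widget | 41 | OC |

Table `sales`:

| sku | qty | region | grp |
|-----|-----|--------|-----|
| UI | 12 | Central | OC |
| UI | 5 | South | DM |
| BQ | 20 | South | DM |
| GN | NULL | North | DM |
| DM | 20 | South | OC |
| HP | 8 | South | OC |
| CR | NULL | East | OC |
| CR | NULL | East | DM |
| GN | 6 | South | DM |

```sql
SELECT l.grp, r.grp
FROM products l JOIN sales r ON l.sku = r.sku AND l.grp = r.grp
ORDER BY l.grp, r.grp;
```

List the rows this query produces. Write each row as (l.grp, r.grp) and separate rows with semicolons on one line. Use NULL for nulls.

(DM, DM)

INNER JOIN keeps only pairs where the ON condition holds.
Matching on l.sku = r.sku AND l.grp = r.grp. A NULL in a compared column never satisfies the condition.
- sku=MT, grp=DM: no matching r row, dropped.
- sku=CR, grp=DM: 1 matching r row(s), so 1 row(s) emitted.
- sku=KW, grp=DM: no matching r row, dropped.
- sku=AX, grp=DM: no matching r row, dropped.
- sku=MT, grp=DM: no matching r row, dropped.
- sku=NULL, grp=OC: no matching r row, dropped.
- sku=KW, grp=OC: no matching r row, dropped.
- sku=KW, grp=OC: no matching r row, dropped.
After projecting and ordering:
l.grp | r.grp
DM | DM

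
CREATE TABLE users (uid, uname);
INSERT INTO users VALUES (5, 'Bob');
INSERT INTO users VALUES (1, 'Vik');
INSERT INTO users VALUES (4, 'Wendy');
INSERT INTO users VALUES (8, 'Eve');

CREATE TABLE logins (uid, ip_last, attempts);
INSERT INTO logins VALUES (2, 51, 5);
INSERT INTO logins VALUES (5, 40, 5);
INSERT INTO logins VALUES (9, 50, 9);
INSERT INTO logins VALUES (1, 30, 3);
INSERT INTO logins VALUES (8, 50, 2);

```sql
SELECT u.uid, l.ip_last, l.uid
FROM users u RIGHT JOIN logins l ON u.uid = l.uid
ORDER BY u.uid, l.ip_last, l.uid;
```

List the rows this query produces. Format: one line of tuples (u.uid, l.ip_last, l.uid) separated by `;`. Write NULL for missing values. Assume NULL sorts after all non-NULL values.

(1, 30, 1); (5, 40, 5); (8, 50, 8); (NULL, 50, 9); (NULL, 51, 2)

RIGHT JOIN keeps every row from `logins`; unmatched rows get NULL for `users`'s columns.
Matching on u.uid = l.uid.
- u row (uid=5): matches 1 l row(s) → 1 output row(s).
- u row (uid=1): matches 1 l row(s) → 1 output row(s).
- u row (uid=4): no match.
- u row (uid=8): matches 1 l row(s) → 1 output row(s).
- 2 l row(s) had no u match → kept, u columns NULL.
After projecting and ordering:
u.uid | l.ip_last | l.uid
1 | 30 | 1
5 | 40 | 5
8 | 50 | 8
NULL | 50 | 9
NULL | 51 | 2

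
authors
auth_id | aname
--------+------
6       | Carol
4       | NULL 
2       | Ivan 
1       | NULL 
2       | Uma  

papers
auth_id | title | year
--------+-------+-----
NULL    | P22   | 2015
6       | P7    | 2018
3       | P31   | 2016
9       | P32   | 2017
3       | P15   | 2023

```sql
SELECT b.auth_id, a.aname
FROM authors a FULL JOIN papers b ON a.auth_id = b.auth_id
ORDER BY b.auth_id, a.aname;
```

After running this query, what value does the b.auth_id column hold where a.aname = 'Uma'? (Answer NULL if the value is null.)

NULL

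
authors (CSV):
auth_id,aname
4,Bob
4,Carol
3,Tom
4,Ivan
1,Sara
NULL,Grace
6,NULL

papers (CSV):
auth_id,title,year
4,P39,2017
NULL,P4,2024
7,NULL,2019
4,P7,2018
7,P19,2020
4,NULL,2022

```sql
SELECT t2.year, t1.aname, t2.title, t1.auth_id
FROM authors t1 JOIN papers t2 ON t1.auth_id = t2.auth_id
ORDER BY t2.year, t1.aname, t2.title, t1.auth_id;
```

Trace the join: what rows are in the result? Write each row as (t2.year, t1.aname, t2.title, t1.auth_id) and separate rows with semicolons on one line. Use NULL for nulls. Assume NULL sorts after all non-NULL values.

(2017, Bob, P39, 4); (2017, Carol, P39, 4); (2017, Ivan, P39, 4); (2018, Bob, P7, 4); (2018, Carol, P7, 4); (2018, Ivan, P7, 4); (2022, Bob, NULL, 4); (2022, Carol, NULL, 4); (2022, Ivan, NULL, 4)

INNER JOIN keeps only pairs where the ON condition holds.
Matching on t1.auth_id = t2.auth_id. A NULL in a compared column never satisfies the condition.
- t1[0] auth_id=4 → 3 match(es) in t2 → 3 row(s).
- t1[1] auth_id=4 → 3 match(es) in t2 → 3 row(s).
- t1[2] auth_id=3 → no match; dropped.
- t1[3] auth_id=4 → 3 match(es) in t2 → 3 row(s).
- t1[4] auth_id=1 → no match; dropped.
- t1[5] auth_id=NULL → no match; dropped.
- t1[6] auth_id=6 → no match; dropped.
After projecting and ordering:
t2.year | t1.aname | t2.title | t1.auth_id
2017 | Bob | P39 | 4
2017 | Carol | P39 | 4
2017 | Ivan | P39 | 4
2018 | Bob | P7 | 4
2018 | Carol | P7 | 4
2018 | Ivan | P7 | 4
2022 | Bob | NULL | 4
2022 | Carol | NULL | 4
2022 | Ivan | NULL | 4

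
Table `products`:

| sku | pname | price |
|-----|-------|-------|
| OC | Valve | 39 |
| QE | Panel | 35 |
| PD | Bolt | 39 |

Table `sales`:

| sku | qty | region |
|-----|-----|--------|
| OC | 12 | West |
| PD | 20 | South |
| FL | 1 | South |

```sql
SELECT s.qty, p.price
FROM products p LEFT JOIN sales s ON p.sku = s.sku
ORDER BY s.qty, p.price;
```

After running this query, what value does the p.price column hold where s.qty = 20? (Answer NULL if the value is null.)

39

LEFT JOIN keeps every row from `products`; unmatched rows get NULL for `sales`'s columns.
Matching on p.sku = s.sku.
Matched pairs: 2; unmatched p rows kept: 1.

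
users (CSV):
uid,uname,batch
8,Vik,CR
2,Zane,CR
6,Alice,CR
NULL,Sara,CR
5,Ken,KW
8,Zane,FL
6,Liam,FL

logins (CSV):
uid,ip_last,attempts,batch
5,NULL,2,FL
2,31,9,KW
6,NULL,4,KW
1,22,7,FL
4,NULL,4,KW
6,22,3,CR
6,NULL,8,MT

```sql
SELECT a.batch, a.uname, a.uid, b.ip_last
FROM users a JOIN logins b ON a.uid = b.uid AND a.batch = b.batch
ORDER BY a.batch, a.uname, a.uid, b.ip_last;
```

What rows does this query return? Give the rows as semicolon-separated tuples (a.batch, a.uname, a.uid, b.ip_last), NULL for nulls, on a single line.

(CR, Alice, 6, 22)

INNER JOIN keeps only pairs where the ON condition holds.
Matching on a.uid = b.uid AND a.batch = b.batch. A NULL in a compared column never satisfies the condition.
- a[0] uid=8, batch=CR → no match; dropped.
- a[1] uid=2, batch=CR → no match; dropped.
- a[2] uid=6, batch=CR → 1 match(es) in b → 1 row(s).
- a[3] uid=NULL, batch=CR → no match; dropped.
- a[4] uid=5, batch=KW → no match; dropped.
- a[5] uid=8, batch=FL → no match; dropped.
- a[6] uid=6, batch=FL → no match; dropped.
After projecting and ordering:
a.batch | a.uname | a.uid | b.ip_last
CR | Alice | 6 | 22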